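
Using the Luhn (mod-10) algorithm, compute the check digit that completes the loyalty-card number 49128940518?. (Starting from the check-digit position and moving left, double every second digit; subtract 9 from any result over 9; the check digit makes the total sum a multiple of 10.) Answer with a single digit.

Partial digits right→left: 8 1 5 0 4 9 8 2 1 9 4
Double every second digit counting from the check-digit position (so the 1st, 3rd, 5th, ... of the partial from the right).
  doubled (with −9 where >9): 7 1 8 7 2 8 → sum 33
  kept as-is: 1 0 9 2 9 → sum 21
Total = 33 + 21 = 54.
Check digit = (10 − (54 mod 10)) mod 10 = 6.

6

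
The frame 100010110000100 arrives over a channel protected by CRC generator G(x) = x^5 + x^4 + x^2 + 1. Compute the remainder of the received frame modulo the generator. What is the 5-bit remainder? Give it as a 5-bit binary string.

00100

Modulo-2 division of 100010110000100 by 110101:
  pos 0: 100010 XOR 110101 = 010111
  pos 1: 101111 XOR 110101 = 011010
  pos 2: 110101 XOR 110101 = 000000
Remainder = 00100 (nonzero — an error is detected).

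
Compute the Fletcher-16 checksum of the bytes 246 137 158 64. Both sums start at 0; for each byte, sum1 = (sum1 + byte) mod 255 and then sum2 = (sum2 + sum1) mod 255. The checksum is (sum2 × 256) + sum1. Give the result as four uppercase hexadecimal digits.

F55F

Running sums (mod 255):
  after byte 0 (246): sum1=246, sum2=246
  after byte 1 (137): sum1=128, sum2=119
  after byte 2 (158): sum1=31, sum2=150
  after byte 3 (64): sum1=95, sum2=245
Checksum = sum2·256 + sum1 = 245·256 + 95 = 62815 = 0xF55F.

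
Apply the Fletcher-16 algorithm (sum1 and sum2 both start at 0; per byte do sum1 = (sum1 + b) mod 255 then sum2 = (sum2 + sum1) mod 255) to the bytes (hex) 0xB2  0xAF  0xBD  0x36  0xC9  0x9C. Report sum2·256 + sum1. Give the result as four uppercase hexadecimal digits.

68BC

Running sums (mod 255):
  after byte 0 (0xB2): sum1=178, sum2=178
  after byte 1 (0xAF): sum1=98, sum2=21
  after byte 2 (0xBD): sum1=32, sum2=53
  after byte 3 (0x36): sum1=86, sum2=139
  after byte 4 (0xC9): sum1=32, sum2=171
  after byte 5 (0x9C): sum1=188, sum2=104
Checksum = sum2·256 + sum1 = 104·256 + 188 = 26812 = 0x68BC.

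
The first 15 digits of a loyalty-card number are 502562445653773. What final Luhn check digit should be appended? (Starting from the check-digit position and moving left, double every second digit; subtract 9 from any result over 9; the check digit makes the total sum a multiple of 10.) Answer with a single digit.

4

Partial digits right→left: 3 7 7 3 5 6 5 4 4 2 6 5 2 0 5
Double every second digit counting from the check-digit position (so the 1st, 3rd, 5th, ... of the partial from the right).
  doubled (with −9 where >9): 6 5 1 1 8 3 4 1 → sum 29
  kept as-is: 7 3 6 4 2 5 0 → sum 27
Total = 29 + 27 = 56.
Check digit = (10 − (56 mod 10)) mod 10 = 4.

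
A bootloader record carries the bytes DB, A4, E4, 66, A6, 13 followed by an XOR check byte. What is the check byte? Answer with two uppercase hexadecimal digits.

XOR the bytes together:
  start with 0xDB
  0xDB ⊕ 0xA4 = 0x7F
  0x7F ⊕ 0xE4 = 0x9B
  0x9B ⊕ 0x66 = 0xFD
  0xFD ⊕ 0xA6 = 0x5B
  0x5B ⊕ 0x13 = 0x48

48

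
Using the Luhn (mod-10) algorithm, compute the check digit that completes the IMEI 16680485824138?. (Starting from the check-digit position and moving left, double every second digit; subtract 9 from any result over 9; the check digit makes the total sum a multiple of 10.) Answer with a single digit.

8

Partial digits right→left: 8 3 1 4 2 8 5 8 4 0 8 6 6 1
Double every second digit counting from the check-digit position (so the 1st, 3rd, 5th, ... of the partial from the right).
  doubled (with −9 where >9): 7 2 4 1 8 7 3 → sum 32
  kept as-is: 3 4 8 8 0 6 1 → sum 30
Total = 32 + 30 = 62.
Check digit = (10 − (62 mod 10)) mod 10 = 8.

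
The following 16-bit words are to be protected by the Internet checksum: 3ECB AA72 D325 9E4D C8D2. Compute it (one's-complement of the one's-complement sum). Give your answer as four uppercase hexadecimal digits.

One's-complement addition (fold any carry out of bit 15 back into bit 0):
  0x3ECB + 0xAA72 = 0x0E93D
  0xE93D + 0xD325 = 0x1BC62 → wrap carry → 0xBC63
  0xBC63 + 0x9E4D = 0x15AB0 → wrap carry → 0x5AB1
  0x5AB1 + 0xC8D2 = 0x12383 → wrap carry → 0x2384
One's-complement sum = 0x2384.
Checksum = ~0x2384 & 0xFFFF = 0xDC7B.

DC7B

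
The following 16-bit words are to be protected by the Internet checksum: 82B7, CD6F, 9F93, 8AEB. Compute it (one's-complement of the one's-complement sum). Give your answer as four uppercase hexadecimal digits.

8559

One's-complement addition (fold any carry out of bit 15 back into bit 0):
  0x82B7 + 0xCD6F = 0x15026 → wrap carry → 0x5027
  0x5027 + 0x9F93 = 0x0EFBA
  0xEFBA + 0x8AEB = 0x17AA5 → wrap carry → 0x7AA6
One's-complement sum = 0x7AA6.
Checksum = ~0x7AA6 & 0xFFFF = 0x8559.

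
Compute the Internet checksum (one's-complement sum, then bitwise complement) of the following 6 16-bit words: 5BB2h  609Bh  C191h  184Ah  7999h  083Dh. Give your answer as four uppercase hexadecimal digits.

One's-complement addition (fold any carry out of bit 15 back into bit 0):
  0x5BB2 + 0x609B = 0x0BC4D
  0xBC4D + 0xC191 = 0x17DDE → wrap carry → 0x7DDF
  0x7DDF + 0x184A = 0x09629
  0x9629 + 0x7999 = 0x10FC2 → wrap carry → 0x0FC3
  0x0FC3 + 0x083D = 0x01800
One's-complement sum = 0x1800.
Checksum = ~0x1800 & 0xFFFF = 0xE7FF.

E7FF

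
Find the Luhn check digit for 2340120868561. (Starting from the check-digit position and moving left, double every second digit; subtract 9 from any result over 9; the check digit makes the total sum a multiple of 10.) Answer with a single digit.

3

Partial digits right→left: 1 6 5 8 6 8 0 2 1 0 4 3 2
Double every second digit counting from the check-digit position (so the 1st, 3rd, 5th, ... of the partial from the right).
  doubled (with −9 where >9): 2 1 3 0 2 8 4 → sum 20
  kept as-is: 6 8 8 2 0 3 → sum 27
Total = 20 + 27 = 47.
Check digit = (10 − (47 mod 10)) mod 10 = 3.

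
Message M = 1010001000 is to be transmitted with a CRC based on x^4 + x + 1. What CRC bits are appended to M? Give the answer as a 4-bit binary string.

1000

Append 4 zeros: 10100010000000. Divide by 10011 (XOR where the leading bit is 1):
  pos 0: 10100 XOR 10011 = 00111
  pos 2: 11101 XOR 10011 = 01110
  pos 3: 11100 XOR 10011 = 01111
  pos 4: 11110 XOR 10011 = 01101
  pos 5: 11010 XOR 10011 = 01001
  pos 6: 10010 XOR 10011 = 00001
Remainder (last 4 bits) = 1000. This is the CRC / FCS.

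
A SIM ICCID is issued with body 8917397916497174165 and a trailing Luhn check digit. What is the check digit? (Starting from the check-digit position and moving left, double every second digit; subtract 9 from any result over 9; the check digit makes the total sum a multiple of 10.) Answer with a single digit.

7

Partial digits right→left: 5 6 1 4 7 1 7 9 4 6 1 9 7 9 3 7 1 9 8
Double every second digit counting from the check-digit position (so the 1st, 3rd, 5th, ... of the partial from the right).
  doubled (with −9 where >9): 1 2 5 5 8 2 5 6 2 7 → sum 43
  kept as-is: 6 4 1 9 6 9 9 7 9 → sum 60
Total = 43 + 60 = 103.
Check digit = (10 − (103 mod 10)) mod 10 = 7.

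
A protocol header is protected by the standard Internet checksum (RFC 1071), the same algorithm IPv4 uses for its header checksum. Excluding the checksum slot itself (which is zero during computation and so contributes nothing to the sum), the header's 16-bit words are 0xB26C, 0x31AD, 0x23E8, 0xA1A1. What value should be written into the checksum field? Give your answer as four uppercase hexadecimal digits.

One's-complement addition (fold any carry out of bit 15 back into bit 0):
  0xB26C + 0x31AD = 0x0E419
  0xE419 + 0x23E8 = 0x10801 → wrap carry → 0x0802
  0x0802 + 0xA1A1 = 0x0A9A3
One's-complement sum = 0xA9A3.
Checksum = ~0xA9A3 & 0xFFFF = 0x565C.

565C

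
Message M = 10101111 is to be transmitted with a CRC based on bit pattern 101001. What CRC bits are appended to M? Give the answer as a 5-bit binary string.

00001

Append 5 zeros: 1010111100000. Divide by 101001 (XOR where the leading bit is 1):
  pos 0: 101011 XOR 101001 = 000010
  pos 4: 101100 XOR 101001 = 000101
  pos 7: 101000 XOR 101001 = 000001
Remainder (last 5 bits) = 00001. This is the CRC / FCS.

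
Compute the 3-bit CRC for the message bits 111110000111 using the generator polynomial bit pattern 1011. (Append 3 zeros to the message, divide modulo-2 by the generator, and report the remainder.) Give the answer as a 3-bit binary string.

100

Append 3 zeros: 111110000111000. Divide by 1011 (XOR where the leading bit is 1):
  pos 0: 1111 XOR 1011 = 0100
  pos 1: 1001 XOR 1011 = 0010
  pos 3: 1000 XOR 1011 = 0011
  pos 5: 1100 XOR 1011 = 0111
  pos 6: 1111 XOR 1011 = 0100
  pos 7: 1001 XOR 1011 = 0010
  pos 9: 1010 XOR 1011 = 0001
Remainder (last 3 bits) = 100. This is the CRC / FCS.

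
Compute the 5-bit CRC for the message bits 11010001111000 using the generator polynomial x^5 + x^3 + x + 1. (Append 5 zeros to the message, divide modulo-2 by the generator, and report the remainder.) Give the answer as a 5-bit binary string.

Append 5 zeros: 1101000111100000000. Divide by 101011 (XOR where the leading bit is 1):
  pos 0: 110100 XOR 101011 = 011111
  pos 1: 111110 XOR 101011 = 010101
  pos 2: 101011 XOR 101011 = 000000
  pos 8: 111000 XOR 101011 = 010011
  pos 9: 100110 XOR 101011 = 001101
  pos 11: 110100 XOR 101011 = 011111
  pos 12: 111110 XOR 101011 = 010101
  pos 13: 101010 XOR 101011 = 000001
Remainder (last 5 bits) = 00001. This is the CRC / FCS.

00001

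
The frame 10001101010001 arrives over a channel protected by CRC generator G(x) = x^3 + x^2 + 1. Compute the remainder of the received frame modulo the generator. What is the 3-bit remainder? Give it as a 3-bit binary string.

Modulo-2 division of 10001101010001 by 1101:
  pos 0: 1000 XOR 1101 = 0101
  pos 1: 1011 XOR 1101 = 0110
  pos 2: 1101 XOR 1101 = 0000
  pos 7: 1010 XOR 1101 = 0111
  pos 8: 1110 XOR 1101 = 0011
  pos 10: 1101 XOR 1101 = 0000
Remainder = 000 (zero — the frame passes the CRC check).

000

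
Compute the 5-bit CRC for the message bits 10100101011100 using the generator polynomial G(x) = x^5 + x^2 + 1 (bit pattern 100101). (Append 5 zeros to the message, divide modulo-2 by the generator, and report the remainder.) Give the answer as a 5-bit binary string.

00000

Append 5 zeros: 1010010101110000000. Divide by 100101 (XOR where the leading bit is 1):
  pos 0: 101001 XOR 100101 = 001100
  pos 2: 110001 XOR 100101 = 010100
  pos 3: 101000 XOR 100101 = 001101
  pos 5: 110111 XOR 100101 = 010010
  pos 6: 100101 XOR 100101 = 000000
Remainder (last 5 bits) = 00000. This is the CRC / FCS.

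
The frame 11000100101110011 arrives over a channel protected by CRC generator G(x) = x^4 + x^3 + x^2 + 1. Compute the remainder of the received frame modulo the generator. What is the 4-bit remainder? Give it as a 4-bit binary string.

Modulo-2 division of 11000100101110011 by 11101:
  pos 0: 11000 XOR 11101 = 00101
  pos 2: 10110 XOR 11101 = 01011
  pos 3: 10110 XOR 11101 = 01011
  pos 4: 10111 XOR 11101 = 01010
  pos 5: 10100 XOR 11101 = 01001
  pos 6: 10011 XOR 11101 = 01110
  pos 7: 11101 XOR 11101 = 00000
  pos 12: 10011 XOR 11101 = 01110
Remainder = 1110 (nonzero — an error is detected).

1110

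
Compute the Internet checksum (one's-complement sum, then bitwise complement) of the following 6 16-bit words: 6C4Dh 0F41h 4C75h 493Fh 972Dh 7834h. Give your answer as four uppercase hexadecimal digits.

One's-complement addition (fold any carry out of bit 15 back into bit 0):
  0x6C4D + 0x0F41 = 0x07B8E
  0x7B8E + 0x4C75 = 0x0C803
  0xC803 + 0x493F = 0x11142 → wrap carry → 0x1143
  0x1143 + 0x972D = 0x0A870
  0xA870 + 0x7834 = 0x120A4 → wrap carry → 0x20A5
One's-complement sum = 0x20A5.
Checksum = ~0x20A5 & 0xFFFF = 0xDF5A.

DF5A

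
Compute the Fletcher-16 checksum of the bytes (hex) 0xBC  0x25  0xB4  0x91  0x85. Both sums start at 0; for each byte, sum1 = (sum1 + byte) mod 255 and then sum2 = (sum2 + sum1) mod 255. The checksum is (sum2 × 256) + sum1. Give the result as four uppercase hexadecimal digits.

Running sums (mod 255):
  after byte 0 (0xBC): sum1=188, sum2=188
  after byte 1 (0x25): sum1=225, sum2=158
  after byte 2 (0xB4): sum1=150, sum2=53
  after byte 3 (0x91): sum1=40, sum2=93
  after byte 4 (0x85): sum1=173, sum2=11
Checksum = sum2·256 + sum1 = 11·256 + 173 = 2989 = 0x0BAD.

0BAD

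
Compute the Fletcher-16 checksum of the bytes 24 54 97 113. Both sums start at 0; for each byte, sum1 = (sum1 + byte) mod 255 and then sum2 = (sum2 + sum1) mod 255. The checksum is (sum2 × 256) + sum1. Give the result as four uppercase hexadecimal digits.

Running sums (mod 255):
  after byte 0 (24): sum1=24, sum2=24
  after byte 1 (54): sum1=78, sum2=102
  after byte 2 (97): sum1=175, sum2=22
  after byte 3 (113): sum1=33, sum2=55
Checksum = sum2·256 + sum1 = 55·256 + 33 = 14113 = 0x3721.

3721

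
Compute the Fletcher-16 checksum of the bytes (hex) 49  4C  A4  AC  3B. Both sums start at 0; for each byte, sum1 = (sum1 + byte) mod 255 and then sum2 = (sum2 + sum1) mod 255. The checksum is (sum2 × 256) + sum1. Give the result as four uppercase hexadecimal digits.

2222

Running sums (mod 255):
  after byte 0 (49): sum1=73, sum2=73
  after byte 1 (4C): sum1=149, sum2=222
  after byte 2 (A4): sum1=58, sum2=25
  after byte 3 (AC): sum1=230, sum2=0
  after byte 4 (3B): sum1=34, sum2=34
Checksum = sum2·256 + sum1 = 34·256 + 34 = 8738 = 0x2222.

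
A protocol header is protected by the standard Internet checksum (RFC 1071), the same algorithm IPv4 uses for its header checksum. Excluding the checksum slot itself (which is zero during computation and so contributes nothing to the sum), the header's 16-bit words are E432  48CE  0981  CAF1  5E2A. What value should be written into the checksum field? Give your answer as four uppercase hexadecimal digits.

One's-complement addition (fold any carry out of bit 15 back into bit 0):
  0xE432 + 0x48CE = 0x12D00 → wrap carry → 0x2D01
  0x2D01 + 0x0981 = 0x03682
  0x3682 + 0xCAF1 = 0x10173 → wrap carry → 0x0174
  0x0174 + 0x5E2A = 0x05F9E
One's-complement sum = 0x5F9E.
Checksum = ~0x5F9E & 0xFFFF = 0xA061.

A061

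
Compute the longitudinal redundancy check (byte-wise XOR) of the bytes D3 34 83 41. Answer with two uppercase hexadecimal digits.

XOR the bytes together:
  start with 0xD3
  0xD3 ⊕ 0x34 = 0xE7
  0xE7 ⊕ 0x83 = 0x64
  0x64 ⊕ 0x41 = 0x25

25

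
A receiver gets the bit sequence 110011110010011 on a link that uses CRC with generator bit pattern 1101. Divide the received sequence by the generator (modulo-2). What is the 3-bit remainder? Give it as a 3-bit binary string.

Modulo-2 division of 110011110010011 by 1101:
  pos 0: 1100 XOR 1101 = 0001
  pos 3: 1111 XOR 1101 = 0010
  pos 5: 1010 XOR 1101 = 0111
  pos 6: 1110 XOR 1101 = 0011
  pos 8: 1110 XOR 1101 = 0011
  pos 10: 1101 XOR 1101 = 0000
Remainder = 001 (nonzero — an error is detected).

001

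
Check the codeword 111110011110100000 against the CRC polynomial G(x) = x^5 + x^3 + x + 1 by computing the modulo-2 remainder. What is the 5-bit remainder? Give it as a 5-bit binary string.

00000

Modulo-2 division of 111110011110100000 by 101011:
  pos 0: 111110 XOR 101011 = 010101
  pos 1: 101010 XOR 101011 = 000001
  pos 6: 111110 XOR 101011 = 010101
  pos 7: 101011 XOR 101011 = 000000
Remainder = 00000 (zero — the frame passes the CRC check).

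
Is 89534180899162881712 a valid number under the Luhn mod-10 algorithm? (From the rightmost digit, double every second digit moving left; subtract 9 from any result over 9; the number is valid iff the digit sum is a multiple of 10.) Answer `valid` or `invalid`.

From the right, keep odd positions and double even positions (subtract 9 from any doubled value over 9):
  doubled (positions 2,4,...): 2 2 7 3 9 7 7 8 1 7 → sum 53
  kept (positions 1,3,...): 2 7 8 2 1 9 0 1 3 9 → sum 42
Total = 95.
95 mod 10 = 5, so the number is invalid.

invalid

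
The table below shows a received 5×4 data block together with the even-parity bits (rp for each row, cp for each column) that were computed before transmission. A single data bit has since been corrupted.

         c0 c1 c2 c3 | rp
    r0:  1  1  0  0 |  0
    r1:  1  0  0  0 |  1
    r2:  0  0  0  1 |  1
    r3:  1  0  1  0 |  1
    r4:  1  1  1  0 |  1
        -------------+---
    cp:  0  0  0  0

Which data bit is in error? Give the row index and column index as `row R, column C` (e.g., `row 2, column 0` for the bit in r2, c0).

Recompute each row's even parity and compare to rp:
  r0: data parity 0, sent rp 0 → ok
  r1: data parity 1, sent rp 1 → ok
  r2: data parity 1, sent rp 1 → ok
  r3: data parity 0, sent rp 1 → mismatch
  r4: data parity 1, sent rp 1 → ok
Recompute each column's even parity and compare to cp:
  c0: data parity 0, sent cp 0 → ok
  c1: data parity 0, sent cp 0 → ok
  c2: data parity 0, sent cp 0 → ok
  c3: data parity 1, sent cp 0 → mismatch
Exactly one row (r3) and one column (c3) fail → the flipped bit is at their intersection.

row 3, column 3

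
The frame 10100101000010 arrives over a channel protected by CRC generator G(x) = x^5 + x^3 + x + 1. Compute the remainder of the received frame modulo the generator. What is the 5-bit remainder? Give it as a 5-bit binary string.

01000

Modulo-2 division of 10100101000010 by 101011:
  pos 0: 101001 XOR 101011 = 000010
  pos 4: 100100 XOR 101011 = 001111
  pos 6: 111100 XOR 101011 = 010111
  pos 7: 101111 XOR 101011 = 000100
Remainder = 01000 (nonzero — an error is detected).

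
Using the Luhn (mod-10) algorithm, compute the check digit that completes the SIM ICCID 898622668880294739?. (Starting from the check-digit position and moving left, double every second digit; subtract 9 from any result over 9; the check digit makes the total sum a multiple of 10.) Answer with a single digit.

Partial digits right→left: 9 3 7 4 9 2 0 8 8 8 6 6 2 2 6 8 9 8
Double every second digit counting from the check-digit position (so the 1st, 3rd, 5th, ... of the partial from the right).
  doubled (with −9 where >9): 9 5 9 0 7 3 4 3 9 → sum 49
  kept as-is: 3 4 2 8 8 6 2 8 8 → sum 49
Total = 49 + 49 = 98.
Check digit = (10 − (98 mod 10)) mod 10 = 2.

2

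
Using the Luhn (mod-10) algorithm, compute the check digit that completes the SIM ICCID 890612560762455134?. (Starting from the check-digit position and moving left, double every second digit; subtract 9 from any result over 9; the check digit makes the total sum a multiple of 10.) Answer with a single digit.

Partial digits right→left: 4 3 1 5 5 4 2 6 7 0 6 5 2 1 6 0 9 8
Double every second digit counting from the check-digit position (so the 1st, 3rd, 5th, ... of the partial from the right).
  doubled (with −9 where >9): 8 2 1 4 5 3 4 3 9 → sum 39
  kept as-is: 3 5 4 6 0 5 1 0 8 → sum 32
Total = 39 + 32 = 71.
Check digit = (10 − (71 mod 10)) mod 10 = 9.

9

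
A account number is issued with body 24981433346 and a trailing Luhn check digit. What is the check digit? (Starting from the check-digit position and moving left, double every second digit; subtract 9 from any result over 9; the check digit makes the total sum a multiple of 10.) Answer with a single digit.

7

Partial digits right→left: 6 4 3 3 3 4 1 8 9 4 2
Double every second digit counting from the check-digit position (so the 1st, 3rd, 5th, ... of the partial from the right).
  doubled (with −9 where >9): 3 6 6 2 9 4 → sum 30
  kept as-is: 4 3 4 8 4 → sum 23
Total = 30 + 23 = 53.
Check digit = (10 − (53 mod 10)) mod 10 = 7.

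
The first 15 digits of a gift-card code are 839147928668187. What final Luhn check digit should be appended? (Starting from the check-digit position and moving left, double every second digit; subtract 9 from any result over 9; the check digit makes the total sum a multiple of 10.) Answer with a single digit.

5

Partial digits right→left: 7 8 1 8 6 6 8 2 9 7 4 1 9 3 8
Double every second digit counting from the check-digit position (so the 1st, 3rd, 5th, ... of the partial from the right).
  doubled (with −9 where >9): 5 2 3 7 9 8 9 7 → sum 50
  kept as-is: 8 8 6 2 7 1 3 → sum 35
Total = 50 + 35 = 85.
Check digit = (10 − (85 mod 10)) mod 10 = 5.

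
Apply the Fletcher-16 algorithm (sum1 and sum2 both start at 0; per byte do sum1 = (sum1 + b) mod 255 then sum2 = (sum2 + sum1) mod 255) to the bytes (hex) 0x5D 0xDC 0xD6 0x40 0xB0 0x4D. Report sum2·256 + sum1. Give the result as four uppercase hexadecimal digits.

4B4F

Running sums (mod 255):
  after byte 0 (0x5D): sum1=93, sum2=93
  after byte 1 (0xDC): sum1=58, sum2=151
  after byte 2 (0xD6): sum1=17, sum2=168
  after byte 3 (0x40): sum1=81, sum2=249
  after byte 4 (0xB0): sum1=2, sum2=251
  after byte 5 (0x4D): sum1=79, sum2=75
Checksum = sum2·256 + sum1 = 75·256 + 79 = 19279 = 0x4B4F.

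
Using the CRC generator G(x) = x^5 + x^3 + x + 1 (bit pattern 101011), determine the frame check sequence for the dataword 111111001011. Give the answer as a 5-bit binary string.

Append 5 zeros: 11111100101100000. Divide by 101011 (XOR where the leading bit is 1):
  pos 0: 111111 XOR 101011 = 010100
  pos 1: 101000 XOR 101011 = 000011
  pos 5: 110101 XOR 101011 = 011110
  pos 6: 111101 XOR 101011 = 010110
  pos 7: 101100 XOR 101011 = 000111
  pos 10: 111000 XOR 101011 = 010011
  pos 11: 100110 XOR 101011 = 001101
Remainder (last 5 bits) = 01101. This is the CRC / FCS.

01101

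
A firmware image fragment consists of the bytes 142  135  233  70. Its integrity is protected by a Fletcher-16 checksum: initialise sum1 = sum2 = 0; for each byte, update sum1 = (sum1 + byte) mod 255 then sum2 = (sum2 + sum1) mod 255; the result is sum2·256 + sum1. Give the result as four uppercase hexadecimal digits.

Running sums (mod 255):
  after byte 0 (142): sum1=142, sum2=142
  after byte 1 (135): sum1=22, sum2=164
  after byte 2 (233): sum1=0, sum2=164
  after byte 3 (70): sum1=70, sum2=234
Checksum = sum2·256 + sum1 = 234·256 + 70 = 59974 = 0xEA46.

EA46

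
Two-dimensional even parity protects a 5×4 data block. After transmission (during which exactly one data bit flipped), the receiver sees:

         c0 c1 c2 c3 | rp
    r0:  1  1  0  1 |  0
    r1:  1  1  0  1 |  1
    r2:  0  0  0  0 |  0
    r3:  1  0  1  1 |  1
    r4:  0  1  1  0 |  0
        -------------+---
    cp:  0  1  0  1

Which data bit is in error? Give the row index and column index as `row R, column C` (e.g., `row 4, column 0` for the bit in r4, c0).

row 0, column 0

Recompute each row's even parity and compare to rp:
  r0: data parity 1, sent rp 0 → mismatch
  r1: data parity 1, sent rp 1 → ok
  r2: data parity 0, sent rp 0 → ok
  r3: data parity 1, sent rp 1 → ok
  r4: data parity 0, sent rp 0 → ok
Recompute each column's even parity and compare to cp:
  c0: data parity 1, sent cp 0 → mismatch
  c1: data parity 1, sent cp 1 → ok
  c2: data parity 0, sent cp 0 → ok
  c3: data parity 1, sent cp 1 → ok
Exactly one row (r0) and one column (c0) fail → the flipped bit is at their intersection.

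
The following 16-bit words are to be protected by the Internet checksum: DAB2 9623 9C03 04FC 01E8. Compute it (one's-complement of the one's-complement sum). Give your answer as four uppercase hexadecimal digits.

One's-complement addition (fold any carry out of bit 15 back into bit 0):
  0xDAB2 + 0x9623 = 0x170D5 → wrap carry → 0x70D6
  0x70D6 + 0x9C03 = 0x10CD9 → wrap carry → 0x0CDA
  0x0CDA + 0x04FC = 0x011D6
  0x11D6 + 0x01E8 = 0x013BE
One's-complement sum = 0x13BE.
Checksum = ~0x13BE & 0xFFFF = 0xEC41.

EC41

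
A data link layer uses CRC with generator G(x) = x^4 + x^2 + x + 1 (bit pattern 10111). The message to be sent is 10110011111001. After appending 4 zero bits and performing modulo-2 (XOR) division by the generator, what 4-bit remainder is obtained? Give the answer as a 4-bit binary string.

0100

Append 4 zeros: 101100111110010000. Divide by 10111 (XOR where the leading bit is 1):
  pos 0: 10110 XOR 10111 = 00001
  pos 4: 10111 XOR 10111 = 00000
  pos 9: 11001 XOR 10111 = 01110
  pos 10: 11100 XOR 10111 = 01011
  pos 11: 10110 XOR 10111 = 00001
Remainder (last 4 bits) = 0100. This is the CRC / FCS.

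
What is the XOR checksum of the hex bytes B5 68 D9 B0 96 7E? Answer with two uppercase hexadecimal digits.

5C

XOR the bytes together:
  start with 0xB5
  0xB5 ⊕ 0x68 = 0xDD
  0xDD ⊕ 0xD9 = 0x04
  0x04 ⊕ 0xB0 = 0xB4
  0xB4 ⊕ 0x96 = 0x22
  0x22 ⊕ 0x7E = 0x5C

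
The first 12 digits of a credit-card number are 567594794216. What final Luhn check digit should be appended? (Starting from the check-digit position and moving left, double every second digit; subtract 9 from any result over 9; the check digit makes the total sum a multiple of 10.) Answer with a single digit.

Partial digits right→left: 6 1 2 4 9 7 4 9 5 7 6 5
Double every second digit counting from the check-digit position (so the 1st, 3rd, 5th, ... of the partial from the right).
  doubled (with −9 where >9): 3 4 9 8 1 3 → sum 28
  kept as-is: 1 4 7 9 7 5 → sum 33
Total = 28 + 33 = 61.
Check digit = (10 − (61 mod 10)) mod 10 = 9.

9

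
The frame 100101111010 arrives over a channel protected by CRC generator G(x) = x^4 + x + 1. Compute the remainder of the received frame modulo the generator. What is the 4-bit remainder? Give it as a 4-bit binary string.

1000

Modulo-2 division of 100101111010 by 10011:
  pos 0: 10010 XOR 10011 = 00001
  pos 4: 11111 XOR 10011 = 01100
  pos 5: 11000 XOR 10011 = 01011
  pos 6: 10111 XOR 10011 = 00100
Remainder = 1000 (nonzero — an error is detected).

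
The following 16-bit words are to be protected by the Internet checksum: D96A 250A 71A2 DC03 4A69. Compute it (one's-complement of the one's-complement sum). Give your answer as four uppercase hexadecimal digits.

697B

One's-complement addition (fold any carry out of bit 15 back into bit 0):
  0xD96A + 0x250A = 0x0FE74
  0xFE74 + 0x71A2 = 0x17016 → wrap carry → 0x7017
  0x7017 + 0xDC03 = 0x14C1A → wrap carry → 0x4C1B
  0x4C1B + 0x4A69 = 0x09684
One's-complement sum = 0x9684.
Checksum = ~0x9684 & 0xFFFF = 0x697B.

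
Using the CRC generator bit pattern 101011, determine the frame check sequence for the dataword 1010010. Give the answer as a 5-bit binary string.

00111

Append 5 zeros: 101001000000. Divide by 101011 (XOR where the leading bit is 1):
  pos 0: 101001 XOR 101011 = 000010
  pos 4: 100000 XOR 101011 = 001011
  pos 6: 101100 XOR 101011 = 000111
Remainder (last 5 bits) = 00111. This is the CRC / FCS.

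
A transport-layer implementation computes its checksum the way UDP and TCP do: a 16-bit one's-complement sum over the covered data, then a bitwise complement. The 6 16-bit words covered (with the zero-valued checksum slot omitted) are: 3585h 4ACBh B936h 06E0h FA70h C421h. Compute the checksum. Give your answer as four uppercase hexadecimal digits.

One's-complement addition (fold any carry out of bit 15 back into bit 0):
  0x3585 + 0x4ACB = 0x08050
  0x8050 + 0xB936 = 0x13986 → wrap carry → 0x3987
  0x3987 + 0x06E0 = 0x04067
  0x4067 + 0xFA70 = 0x13AD7 → wrap carry → 0x3AD8
  0x3AD8 + 0xC421 = 0x0FEF9
One's-complement sum = 0xFEF9.
Checksum = ~0xFEF9 & 0xFFFF = 0x0106.

0106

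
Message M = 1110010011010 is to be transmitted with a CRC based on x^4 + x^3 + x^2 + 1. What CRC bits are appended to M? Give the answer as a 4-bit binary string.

1110

Append 4 zeros: 11100100110100000. Divide by 11101 (XOR where the leading bit is 1):
  pos 0: 11100 XOR 11101 = 00001
  pos 4: 11001 XOR 11101 = 00100
  pos 6: 10010 XOR 11101 = 01111
  pos 7: 11111 XOR 11101 = 00010
  pos 10: 10000 XOR 11101 = 01101
  pos 11: 11010 XOR 11101 = 00111
Remainder (last 4 bits) = 1110. This is the CRC / FCS.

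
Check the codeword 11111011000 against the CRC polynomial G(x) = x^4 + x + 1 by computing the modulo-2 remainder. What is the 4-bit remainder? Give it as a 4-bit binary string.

Modulo-2 division of 11111011000 by 10011:
  pos 0: 11111 XOR 10011 = 01100
  pos 1: 11000 XOR 10011 = 01011
  pos 2: 10111 XOR 10011 = 00100
  pos 4: 10010 XOR 10011 = 00001
Remainder = 0100 (nonzero — an error is detected).

0100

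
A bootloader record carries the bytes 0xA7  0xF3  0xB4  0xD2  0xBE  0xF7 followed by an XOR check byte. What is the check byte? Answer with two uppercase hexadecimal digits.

XOR the bytes together:
  start with 0xA7
  0xA7 ⊕ 0xF3 = 0x54
  0x54 ⊕ 0xB4 = 0xE0
  0xE0 ⊕ 0xD2 = 0x32
  0x32 ⊕ 0xBE = 0x8C
  0x8C ⊕ 0xF7 = 0x7B

7B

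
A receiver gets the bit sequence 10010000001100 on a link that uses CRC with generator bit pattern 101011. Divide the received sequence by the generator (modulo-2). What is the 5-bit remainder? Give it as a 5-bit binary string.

Modulo-2 division of 10010000001100 by 101011:
  pos 0: 100100 XOR 101011 = 001111
  pos 2: 111100 XOR 101011 = 010111
  pos 3: 101110 XOR 101011 = 000101
  pos 6: 101011 XOR 101011 = 000000
Remainder = 00000 (zero — the frame passes the CRC check).

00000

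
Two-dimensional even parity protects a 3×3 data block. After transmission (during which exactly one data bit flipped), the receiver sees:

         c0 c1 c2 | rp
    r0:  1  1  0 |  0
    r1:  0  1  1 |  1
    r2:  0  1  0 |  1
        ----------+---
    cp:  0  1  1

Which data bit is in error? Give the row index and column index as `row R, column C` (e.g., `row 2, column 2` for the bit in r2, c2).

row 1, column 0

Recompute each row's even parity and compare to rp:
  r0: data parity 0, sent rp 0 → ok
  r1: data parity 0, sent rp 1 → mismatch
  r2: data parity 1, sent rp 1 → ok
Recompute each column's even parity and compare to cp:
  c0: data parity 1, sent cp 0 → mismatch
  c1: data parity 1, sent cp 1 → ok
  c2: data parity 1, sent cp 1 → ok
Exactly one row (r1) and one column (c0) fail → the flipped bit is at their intersection.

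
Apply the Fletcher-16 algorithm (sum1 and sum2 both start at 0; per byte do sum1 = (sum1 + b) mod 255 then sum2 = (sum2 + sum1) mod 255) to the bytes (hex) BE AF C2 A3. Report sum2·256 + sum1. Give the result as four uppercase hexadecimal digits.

33D4

Running sums (mod 255):
  after byte 0 (BE): sum1=190, sum2=190
  after byte 1 (AF): sum1=110, sum2=45
  after byte 2 (C2): sum1=49, sum2=94
  after byte 3 (A3): sum1=212, sum2=51
Checksum = sum2·256 + sum1 = 51·256 + 212 = 13268 = 0x33D4.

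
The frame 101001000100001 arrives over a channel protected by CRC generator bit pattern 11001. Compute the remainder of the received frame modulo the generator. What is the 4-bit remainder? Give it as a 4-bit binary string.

0000

Modulo-2 division of 101001000100001 by 11001:
  pos 0: 10100 XOR 11001 = 01101
  pos 1: 11011 XOR 11001 = 00010
  pos 4: 10000 XOR 11001 = 01001
  pos 5: 10011 XOR 11001 = 01010
  pos 6: 10100 XOR 11001 = 01101
  pos 7: 11010 XOR 11001 = 00011
  pos 10: 11001 XOR 11001 = 00000
Remainder = 0000 (zero — the frame passes the CRC check).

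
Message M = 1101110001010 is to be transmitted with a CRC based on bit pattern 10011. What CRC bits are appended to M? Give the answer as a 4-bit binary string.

Append 4 zeros: 11011100010100000. Divide by 10011 (XOR where the leading bit is 1):
  pos 0: 11011 XOR 10011 = 01000
  pos 1: 10001 XOR 10011 = 00010
  pos 4: 10000 XOR 10011 = 00011
  pos 7: 11101 XOR 10011 = 01110
  pos 8: 11100 XOR 10011 = 01111
  pos 9: 11110 XOR 10011 = 01101
  pos 10: 11010 XOR 10011 = 01001
  pos 11: 10010 XOR 10011 = 00001
Remainder (last 4 bits) = 0010. This is the CRC / FCS.

0010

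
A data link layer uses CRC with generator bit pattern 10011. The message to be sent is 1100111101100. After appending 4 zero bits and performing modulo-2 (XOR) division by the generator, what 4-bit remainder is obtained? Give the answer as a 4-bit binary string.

1000

Append 4 zeros: 11001111011000000. Divide by 10011 (XOR where the leading bit is 1):
  pos 0: 11001 XOR 10011 = 01010
  pos 1: 10101 XOR 10011 = 00110
  pos 3: 11011 XOR 10011 = 01000
  pos 4: 10000 XOR 10011 = 00011
  pos 7: 11110 XOR 10011 = 01101
  pos 8: 11010 XOR 10011 = 01001
  pos 9: 10010 XOR 10011 = 00001
Remainder (last 4 bits) = 1000. This is the CRC / FCS.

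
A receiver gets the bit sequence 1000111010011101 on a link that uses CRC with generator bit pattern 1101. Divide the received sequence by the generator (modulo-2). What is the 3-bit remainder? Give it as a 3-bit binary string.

010

Modulo-2 division of 1000111010011101 by 1101:
  pos 0: 1000 XOR 1101 = 0101
  pos 1: 1011 XOR 1101 = 0110
  pos 2: 1101 XOR 1101 = 0000
  pos 6: 1010 XOR 1101 = 0111
  pos 7: 1110 XOR 1101 = 0011
  pos 9: 1111 XOR 1101 = 0010
  pos 11: 1010 XOR 1101 = 0111
  pos 12: 1111 XOR 1101 = 0010
Remainder = 010 (nonzero — an error is detected).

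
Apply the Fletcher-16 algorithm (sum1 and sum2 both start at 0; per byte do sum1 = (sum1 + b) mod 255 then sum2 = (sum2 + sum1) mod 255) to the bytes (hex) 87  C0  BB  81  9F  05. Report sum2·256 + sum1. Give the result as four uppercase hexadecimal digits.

Running sums (mod 255):
  after byte 0 (87): sum1=135, sum2=135
  after byte 1 (C0): sum1=72, sum2=207
  after byte 2 (BB): sum1=4, sum2=211
  after byte 3 (81): sum1=133, sum2=89
  after byte 4 (9F): sum1=37, sum2=126
  after byte 5 (05): sum1=42, sum2=168
Checksum = sum2·256 + sum1 = 168·256 + 42 = 43050 = 0xA82A.

A82A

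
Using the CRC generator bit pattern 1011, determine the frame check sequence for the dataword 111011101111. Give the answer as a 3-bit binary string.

001

Append 3 zeros: 111011101111000. Divide by 1011 (XOR where the leading bit is 1):
  pos 0: 1110 XOR 1011 = 0101
  pos 1: 1011 XOR 1011 = 0000
  pos 5: 1101 XOR 1011 = 0110
  pos 6: 1101 XOR 1011 = 0110
  pos 7: 1101 XOR 1011 = 0110
  pos 8: 1101 XOR 1011 = 0110
  pos 9: 1100 XOR 1011 = 0111
  pos 10: 1110 XOR 1011 = 0101
  pos 11: 1010 XOR 1011 = 0001
Remainder (last 3 bits) = 001. This is the CRC / FCS.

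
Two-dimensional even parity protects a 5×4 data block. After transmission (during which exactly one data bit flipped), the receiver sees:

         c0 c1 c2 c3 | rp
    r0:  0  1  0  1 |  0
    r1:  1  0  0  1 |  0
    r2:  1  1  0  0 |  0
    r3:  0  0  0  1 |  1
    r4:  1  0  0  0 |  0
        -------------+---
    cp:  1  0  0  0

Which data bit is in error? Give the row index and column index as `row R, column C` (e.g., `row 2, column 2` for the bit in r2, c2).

Recompute each row's even parity and compare to rp:
  r0: data parity 0, sent rp 0 → ok
  r1: data parity 0, sent rp 0 → ok
  r2: data parity 0, sent rp 0 → ok
  r3: data parity 1, sent rp 1 → ok
  r4: data parity 1, sent rp 0 → mismatch
Recompute each column's even parity and compare to cp:
  c0: data parity 1, sent cp 1 → ok
  c1: data parity 0, sent cp 0 → ok
  c2: data parity 0, sent cp 0 → ok
  c3: data parity 1, sent cp 0 → mismatch
Exactly one row (r4) and one column (c3) fail → the flipped bit is at their intersection.

row 4, column 3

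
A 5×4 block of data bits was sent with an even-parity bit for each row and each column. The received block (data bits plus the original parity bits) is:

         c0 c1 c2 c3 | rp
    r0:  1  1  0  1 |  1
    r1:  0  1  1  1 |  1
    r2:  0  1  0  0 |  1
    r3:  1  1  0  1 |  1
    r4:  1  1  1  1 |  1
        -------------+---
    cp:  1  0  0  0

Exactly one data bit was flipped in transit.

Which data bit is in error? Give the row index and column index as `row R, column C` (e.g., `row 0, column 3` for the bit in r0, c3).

Recompute each row's even parity and compare to rp:
  r0: data parity 1, sent rp 1 → ok
  r1: data parity 1, sent rp 1 → ok
  r2: data parity 1, sent rp 1 → ok
  r3: data parity 1, sent rp 1 → ok
  r4: data parity 0, sent rp 1 → mismatch
Recompute each column's even parity and compare to cp:
  c0: data parity 1, sent cp 1 → ok
  c1: data parity 1, sent cp 0 → mismatch
  c2: data parity 0, sent cp 0 → ok
  c3: data parity 0, sent cp 0 → ok
Exactly one row (r4) and one column (c1) fail → the flipped bit is at their intersection.

row 4, column 1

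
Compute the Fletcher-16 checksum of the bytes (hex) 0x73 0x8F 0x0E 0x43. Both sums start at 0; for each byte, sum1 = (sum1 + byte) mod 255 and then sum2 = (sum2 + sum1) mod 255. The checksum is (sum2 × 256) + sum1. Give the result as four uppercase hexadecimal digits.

Running sums (mod 255):
  after byte 0 (0x73): sum1=115, sum2=115
  after byte 1 (0x8F): sum1=3, sum2=118
  after byte 2 (0x0E): sum1=17, sum2=135
  after byte 3 (0x43): sum1=84, sum2=219
Checksum = sum2·256 + sum1 = 219·256 + 84 = 56148 = 0xDB54.

DB54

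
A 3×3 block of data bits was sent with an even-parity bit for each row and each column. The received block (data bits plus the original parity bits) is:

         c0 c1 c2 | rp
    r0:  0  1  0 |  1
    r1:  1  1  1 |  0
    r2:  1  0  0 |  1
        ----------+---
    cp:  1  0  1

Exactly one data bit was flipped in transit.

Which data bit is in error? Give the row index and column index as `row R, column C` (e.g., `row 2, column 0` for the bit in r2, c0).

Recompute each row's even parity and compare to rp:
  r0: data parity 1, sent rp 1 → ok
  r1: data parity 1, sent rp 0 → mismatch
  r2: data parity 1, sent rp 1 → ok
Recompute each column's even parity and compare to cp:
  c0: data parity 0, sent cp 1 → mismatch
  c1: data parity 0, sent cp 0 → ok
  c2: data parity 1, sent cp 1 → ok
Exactly one row (r1) and one column (c0) fail → the flipped bit is at their intersection.

row 1, column 0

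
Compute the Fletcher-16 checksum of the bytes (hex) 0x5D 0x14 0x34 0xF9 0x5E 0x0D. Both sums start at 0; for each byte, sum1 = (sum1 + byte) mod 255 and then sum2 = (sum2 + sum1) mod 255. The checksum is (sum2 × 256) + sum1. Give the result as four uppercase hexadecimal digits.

1D0B

Running sums (mod 255):
  after byte 0 (0x5D): sum1=93, sum2=93
  after byte 1 (0x14): sum1=113, sum2=206
  after byte 2 (0x34): sum1=165, sum2=116
  after byte 3 (0xF9): sum1=159, sum2=20
  after byte 4 (0x5E): sum1=253, sum2=18
  after byte 5 (0x0D): sum1=11, sum2=29
Checksum = sum2·256 + sum1 = 29·256 + 11 = 7435 = 0x1D0B.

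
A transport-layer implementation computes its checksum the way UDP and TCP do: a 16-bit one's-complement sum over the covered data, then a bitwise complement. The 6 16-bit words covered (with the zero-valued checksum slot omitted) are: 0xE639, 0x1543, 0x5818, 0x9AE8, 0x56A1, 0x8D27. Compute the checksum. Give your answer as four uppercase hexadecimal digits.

2DB9

One's-complement addition (fold any carry out of bit 15 back into bit 0):
  0xE639 + 0x1543 = 0x0FB7C
  0xFB7C + 0x5818 = 0x15394 → wrap carry → 0x5395
  0x5395 + 0x9AE8 = 0x0EE7D
  0xEE7D + 0x56A1 = 0x1451E → wrap carry → 0x451F
  0x451F + 0x8D27 = 0x0D246
One's-complement sum = 0xD246.
Checksum = ~0xD246 & 0xFFFF = 0x2DB9.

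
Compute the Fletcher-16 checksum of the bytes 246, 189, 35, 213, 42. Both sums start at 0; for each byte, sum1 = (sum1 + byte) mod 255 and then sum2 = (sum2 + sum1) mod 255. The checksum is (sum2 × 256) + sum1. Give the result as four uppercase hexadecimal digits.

09D7

Running sums (mod 255):
  after byte 0 (246): sum1=246, sum2=246
  after byte 1 (189): sum1=180, sum2=171
  after byte 2 (35): sum1=215, sum2=131
  after byte 3 (213): sum1=173, sum2=49
  after byte 4 (42): sum1=215, sum2=9
Checksum = sum2·256 + sum1 = 9·256 + 215 = 2519 = 0x09D7.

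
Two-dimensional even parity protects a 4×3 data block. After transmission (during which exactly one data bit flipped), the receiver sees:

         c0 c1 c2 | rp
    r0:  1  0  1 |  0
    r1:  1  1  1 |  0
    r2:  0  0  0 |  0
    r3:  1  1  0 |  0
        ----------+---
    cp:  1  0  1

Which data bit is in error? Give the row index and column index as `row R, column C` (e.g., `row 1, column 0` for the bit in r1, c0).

Recompute each row's even parity and compare to rp:
  r0: data parity 0, sent rp 0 → ok
  r1: data parity 1, sent rp 0 → mismatch
  r2: data parity 0, sent rp 0 → ok
  r3: data parity 0, sent rp 0 → ok
Recompute each column's even parity and compare to cp:
  c0: data parity 1, sent cp 1 → ok
  c1: data parity 0, sent cp 0 → ok
  c2: data parity 0, sent cp 1 → mismatch
Exactly one row (r1) and one column (c2) fail → the flipped bit is at their intersection.

row 1, column 2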